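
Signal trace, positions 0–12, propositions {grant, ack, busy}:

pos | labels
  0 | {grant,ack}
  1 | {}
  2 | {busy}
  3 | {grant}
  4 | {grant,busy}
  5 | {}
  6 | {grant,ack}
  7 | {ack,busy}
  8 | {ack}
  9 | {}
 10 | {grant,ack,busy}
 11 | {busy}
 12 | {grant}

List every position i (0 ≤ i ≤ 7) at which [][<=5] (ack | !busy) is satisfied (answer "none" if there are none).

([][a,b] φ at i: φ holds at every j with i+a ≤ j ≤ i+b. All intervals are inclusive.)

5

Evaluate at each i in [0,7]:
  i=0: ✗ (fails at j=2)
  i=1: ✗ (fails at j=2)
  i=2: ✗ (fails at j=2)
  i=3: ✗ (fails at j=4)
  i=4: ✗ (fails at j=4)
  i=5: ✓ (all of [5,10])
  i=6: ✗ (fails at j=11)
  i=7: ✗ (fails at j=11)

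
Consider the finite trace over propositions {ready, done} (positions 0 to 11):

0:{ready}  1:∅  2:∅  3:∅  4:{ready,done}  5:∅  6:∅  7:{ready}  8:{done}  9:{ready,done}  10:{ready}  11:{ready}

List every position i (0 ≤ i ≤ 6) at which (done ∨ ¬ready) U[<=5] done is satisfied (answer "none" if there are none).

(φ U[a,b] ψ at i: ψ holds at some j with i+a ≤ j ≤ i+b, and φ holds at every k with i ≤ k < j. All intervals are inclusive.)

1, 2, 3, 4

Evaluate at each i in [0,6]:
  i=0: ✗ (lhs fails at k=0 before rhs at j=4)
  i=1: ✓ (rhs at j=4; lhs holds on [1,3])
  i=2: ✓ (rhs at j=4; lhs holds on [2,3])
  i=3: ✓ (rhs at j=4; lhs holds on [3,3])
  i=4: ✓ (rhs at j=4)
  i=5: ✗ (lhs fails at k=7 before rhs at j=8)
  i=6: ✗ (lhs fails at k=7 before rhs at j=8)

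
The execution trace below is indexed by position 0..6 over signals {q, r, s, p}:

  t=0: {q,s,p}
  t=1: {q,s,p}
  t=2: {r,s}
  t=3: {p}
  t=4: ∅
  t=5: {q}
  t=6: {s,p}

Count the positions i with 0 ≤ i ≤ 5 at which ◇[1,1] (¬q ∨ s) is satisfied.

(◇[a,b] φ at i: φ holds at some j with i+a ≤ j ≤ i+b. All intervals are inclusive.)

5

Evaluate at each i in [0,5]:
  i=0: ✓ (witness j=1)
  i=1: ✓ (witness j=2)
  i=2: ✓ (witness j=3)
  i=3: ✓ (witness j=4)
  i=4: ✗ (none in [5,5])
  i=5: ✓ (witness j=6)
Positions where it holds: {0, 1, 2, 3, 5} → 5.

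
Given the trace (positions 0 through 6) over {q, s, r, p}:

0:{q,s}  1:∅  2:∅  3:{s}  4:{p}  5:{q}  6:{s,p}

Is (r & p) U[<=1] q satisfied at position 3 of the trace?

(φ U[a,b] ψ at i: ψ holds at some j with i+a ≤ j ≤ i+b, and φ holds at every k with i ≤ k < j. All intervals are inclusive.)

No

Need some j in [3,4] with q, and (r & p) at every k in [3,j-1].
  j=3: q false.
  j=4: q false.
No j in the window works → until fails.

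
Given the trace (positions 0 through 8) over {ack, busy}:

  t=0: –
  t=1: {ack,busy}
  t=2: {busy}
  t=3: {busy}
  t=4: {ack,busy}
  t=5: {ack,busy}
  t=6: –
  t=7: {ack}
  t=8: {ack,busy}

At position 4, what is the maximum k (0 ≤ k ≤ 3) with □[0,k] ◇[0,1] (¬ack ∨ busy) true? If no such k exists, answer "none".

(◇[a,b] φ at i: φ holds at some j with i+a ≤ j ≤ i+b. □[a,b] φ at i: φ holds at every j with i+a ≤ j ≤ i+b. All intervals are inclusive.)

◇[0,1] (¬ack ∨ busy) must hold from j=4 onward; find where it first fails.
  j=4: holds
  j=5: holds
  j=6: holds
  j=7: holds
Holds through j=7; largest k = 3.

3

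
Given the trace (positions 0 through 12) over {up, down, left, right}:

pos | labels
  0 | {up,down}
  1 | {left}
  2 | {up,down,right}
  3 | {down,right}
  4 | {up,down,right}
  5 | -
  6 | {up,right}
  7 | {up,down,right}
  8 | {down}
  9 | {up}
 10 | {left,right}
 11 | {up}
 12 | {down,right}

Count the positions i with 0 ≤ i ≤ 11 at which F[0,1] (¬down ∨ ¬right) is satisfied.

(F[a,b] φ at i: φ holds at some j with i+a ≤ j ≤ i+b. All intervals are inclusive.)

10

Evaluate at each i in [0,11]:
  i=0: ✓ (witness j=0)
  i=1: ✓ (witness j=1)
  i=2: ✗ (none in [2,3])
  i=3: ✗ (none in [3,4])
  i=4: ✓ (witness j=5)
  i=5: ✓ (witness j=5)
  i=6: ✓ (witness j=6)
  i=7: ✓ (witness j=8)
  i=8: ✓ (witness j=8)
  i=9: ✓ (witness j=9)
  i=10: ✓ (witness j=10)
  i=11: ✓ (witness j=11)
Positions where it holds: {0, 1, 4, 5, 6, 7, 8, 9, 10, 11} → 10.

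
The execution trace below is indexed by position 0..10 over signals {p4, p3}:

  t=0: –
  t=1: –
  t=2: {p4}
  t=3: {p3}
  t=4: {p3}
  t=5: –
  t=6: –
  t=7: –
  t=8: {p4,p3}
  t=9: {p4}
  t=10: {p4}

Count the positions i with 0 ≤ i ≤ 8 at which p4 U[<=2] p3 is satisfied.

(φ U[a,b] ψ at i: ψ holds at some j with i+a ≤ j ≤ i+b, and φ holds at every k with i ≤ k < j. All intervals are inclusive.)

Evaluate at each i in [0,8]:
  i=0: ✗ (no rhs in [0,2])
  i=1: ✗ (lhs fails at k=1 before rhs at j=3)
  i=2: ✓ (rhs at j=3; lhs holds on [2,2])
  i=3: ✓ (rhs at j=3)
  i=4: ✓ (rhs at j=4)
  i=5: ✗ (no rhs in [5,7])
  i=6: ✗ (lhs fails at k=6 before rhs at j=8)
  i=7: ✗ (lhs fails at k=7 before rhs at j=8)
  i=8: ✓ (rhs at j=8)
Positions where it holds: {2, 3, 4, 8} → 4.

4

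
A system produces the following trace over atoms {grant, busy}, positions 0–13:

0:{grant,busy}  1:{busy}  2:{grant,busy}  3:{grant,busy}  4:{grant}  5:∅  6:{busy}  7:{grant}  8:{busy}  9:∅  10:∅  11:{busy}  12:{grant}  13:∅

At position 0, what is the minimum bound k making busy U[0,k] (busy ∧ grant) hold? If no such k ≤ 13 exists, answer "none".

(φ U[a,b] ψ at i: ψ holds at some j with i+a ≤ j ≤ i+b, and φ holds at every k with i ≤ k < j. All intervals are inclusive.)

0

Need earliest j ≥ 0 with (busy ∧ grant), and busy at every k in [0,j-1].
  j=0: rhs holds (empty prefix). k = 0.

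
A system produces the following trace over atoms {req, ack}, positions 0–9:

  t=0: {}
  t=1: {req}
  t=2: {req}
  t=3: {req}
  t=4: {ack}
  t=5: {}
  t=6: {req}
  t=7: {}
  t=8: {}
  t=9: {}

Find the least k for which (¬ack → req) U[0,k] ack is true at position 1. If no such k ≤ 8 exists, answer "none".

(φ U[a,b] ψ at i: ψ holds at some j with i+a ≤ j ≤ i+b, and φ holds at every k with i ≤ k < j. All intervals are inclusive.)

3

Need earliest j ≥ 1 with ack, and (¬ack → req) at every k in [1,j-1].
  j=1: rhs fails.
  j=2: rhs fails.
  j=3: rhs fails.
  j=4: rhs holds; lhs holds on [1,3]. k = 3.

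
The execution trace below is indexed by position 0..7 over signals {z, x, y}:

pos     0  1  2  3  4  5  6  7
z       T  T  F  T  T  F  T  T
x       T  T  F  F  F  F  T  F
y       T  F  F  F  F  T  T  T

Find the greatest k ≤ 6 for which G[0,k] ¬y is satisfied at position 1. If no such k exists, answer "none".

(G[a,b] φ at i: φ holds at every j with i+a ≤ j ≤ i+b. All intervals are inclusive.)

¬y must hold from j=1 onward; find where it first fails.
  j=1: holds
  j=2: holds
  j=3: holds
  j=4: holds
  j=5: fails
Holds on [1,4], so largest k = 3.

3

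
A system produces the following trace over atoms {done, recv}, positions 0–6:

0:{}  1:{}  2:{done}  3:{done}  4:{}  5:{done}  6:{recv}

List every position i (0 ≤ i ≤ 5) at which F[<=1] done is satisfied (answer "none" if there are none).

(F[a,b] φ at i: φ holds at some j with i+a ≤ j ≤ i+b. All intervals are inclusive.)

Evaluate at each i in [0,5]:
  i=0: ✗ (none in [0,1])
  i=1: ✓ (witness j=2)
  i=2: ✓ (witness j=2)
  i=3: ✓ (witness j=3)
  i=4: ✓ (witness j=5)
  i=5: ✓ (witness j=5)

1, 2, 3, 4, 5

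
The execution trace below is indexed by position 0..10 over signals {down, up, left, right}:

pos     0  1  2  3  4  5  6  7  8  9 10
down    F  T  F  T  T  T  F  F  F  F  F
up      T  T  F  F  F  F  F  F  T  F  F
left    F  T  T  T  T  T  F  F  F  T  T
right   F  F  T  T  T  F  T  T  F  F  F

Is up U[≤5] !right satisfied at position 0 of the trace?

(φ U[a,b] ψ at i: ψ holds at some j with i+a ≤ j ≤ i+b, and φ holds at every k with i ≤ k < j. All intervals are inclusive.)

Need some j in [0,5] with !right, and up at every k in [0,j-1].
  j=0: !right holds; no prefix to check → satisfied.

True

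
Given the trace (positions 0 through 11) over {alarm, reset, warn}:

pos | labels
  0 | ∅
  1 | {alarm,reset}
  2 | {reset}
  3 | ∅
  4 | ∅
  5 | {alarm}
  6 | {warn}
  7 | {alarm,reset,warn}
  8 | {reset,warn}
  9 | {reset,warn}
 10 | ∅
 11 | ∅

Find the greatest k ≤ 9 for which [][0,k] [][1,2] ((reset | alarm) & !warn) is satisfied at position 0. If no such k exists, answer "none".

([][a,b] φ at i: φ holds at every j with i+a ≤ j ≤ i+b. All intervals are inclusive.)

0

[][1,2] ((reset | alarm) & !warn) must hold from j=0 onward; find where it first fails.
  j=0: holds
  j=1: fails
Holds on [0,0], so largest k = 0.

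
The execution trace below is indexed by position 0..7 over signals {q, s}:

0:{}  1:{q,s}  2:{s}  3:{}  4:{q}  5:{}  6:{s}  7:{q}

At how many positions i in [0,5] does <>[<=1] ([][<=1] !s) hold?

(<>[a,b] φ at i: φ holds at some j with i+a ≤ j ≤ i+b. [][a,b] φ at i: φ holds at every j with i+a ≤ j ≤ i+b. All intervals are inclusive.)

Evaluate at each i in [0,5]:
  i=0: ✗ (none in [0,1])
  i=1: ✗ (none in [1,2])
  i=2: ✓ (witness j=3)
  i=3: ✓ (witness j=3)
  i=4: ✓ (witness j=4)
  i=5: ✗ (none in [5,6])
Positions where it holds: {2, 3, 4} → 3.

3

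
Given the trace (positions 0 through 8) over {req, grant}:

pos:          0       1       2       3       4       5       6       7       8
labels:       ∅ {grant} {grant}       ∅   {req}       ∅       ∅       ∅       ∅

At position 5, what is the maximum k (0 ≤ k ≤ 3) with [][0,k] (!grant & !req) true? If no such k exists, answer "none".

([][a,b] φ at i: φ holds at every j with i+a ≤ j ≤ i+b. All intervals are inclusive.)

(!grant & !req) must hold from j=5 onward; find where it first fails.
  j=5: holds
  j=6: holds
  j=7: holds
  j=8: holds
Holds through j=8; largest k = 3.

3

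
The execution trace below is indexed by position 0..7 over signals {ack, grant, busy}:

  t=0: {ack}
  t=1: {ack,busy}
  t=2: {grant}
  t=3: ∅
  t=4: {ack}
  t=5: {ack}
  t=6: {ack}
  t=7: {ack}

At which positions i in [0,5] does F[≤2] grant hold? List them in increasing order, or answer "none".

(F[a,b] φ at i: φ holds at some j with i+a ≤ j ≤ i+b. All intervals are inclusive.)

0, 1, 2

Evaluate at each i in [0,5]:
  i=0: ✓ (witness j=2)
  i=1: ✓ (witness j=2)
  i=2: ✓ (witness j=2)
  i=3: ✗ (none in [3,5])
  i=4: ✗ (none in [4,6])
  i=5: ✗ (none in [5,7])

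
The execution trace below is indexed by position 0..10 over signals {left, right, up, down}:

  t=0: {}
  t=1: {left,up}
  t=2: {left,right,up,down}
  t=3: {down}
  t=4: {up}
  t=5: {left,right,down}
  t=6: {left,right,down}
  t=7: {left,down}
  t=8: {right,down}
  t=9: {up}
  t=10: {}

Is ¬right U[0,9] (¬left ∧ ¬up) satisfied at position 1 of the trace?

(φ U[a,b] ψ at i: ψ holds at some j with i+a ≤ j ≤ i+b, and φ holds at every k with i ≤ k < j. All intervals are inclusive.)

Does not hold

Need some j in [1,10] with (¬left ∧ ¬up), and ¬right at every k in [1,j-1].
  j=1: (¬left ∧ ¬up) false.
  j=2: (¬left ∧ ¬up) false.
  j=3: (¬left ∧ ¬up) holds, but ¬right fails at k=2 → not this j.
  j=4: (¬left ∧ ¬up) false.
  j=5: (¬left ∧ ¬up) false.
  j=6: (¬left ∧ ¬up) false.
  j=7: (¬left ∧ ¬up) false.
  j=8: (¬left ∧ ¬up) holds, but ¬right fails at k=2 → not this j.
  j=9: (¬left ∧ ¬up) false.
  j=10: (¬left ∧ ¬up) holds, but ¬right fails at k=2 → not this j.
No j in the window works → until fails.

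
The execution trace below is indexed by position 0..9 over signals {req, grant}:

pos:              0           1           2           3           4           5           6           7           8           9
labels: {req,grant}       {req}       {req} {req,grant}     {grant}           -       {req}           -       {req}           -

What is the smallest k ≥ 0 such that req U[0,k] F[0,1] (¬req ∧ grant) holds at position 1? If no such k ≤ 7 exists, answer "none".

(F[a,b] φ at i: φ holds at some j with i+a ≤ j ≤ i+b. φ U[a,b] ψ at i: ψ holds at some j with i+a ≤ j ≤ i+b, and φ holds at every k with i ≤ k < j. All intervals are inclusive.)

Need earliest j ≥ 1 with F[0,1] (¬req ∧ grant), and req at every k in [1,j-1].
  j=1: rhs fails.
  j=2: rhs fails.
  j=3: rhs holds; lhs holds on [1,2]. k = 2.

2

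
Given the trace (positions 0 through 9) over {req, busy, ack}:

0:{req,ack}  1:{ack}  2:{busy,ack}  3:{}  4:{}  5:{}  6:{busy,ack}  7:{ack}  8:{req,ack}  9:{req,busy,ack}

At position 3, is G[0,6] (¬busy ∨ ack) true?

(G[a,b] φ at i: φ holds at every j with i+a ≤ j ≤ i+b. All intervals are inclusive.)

Check (¬busy ∨ ack) at every j in [3,9]:
  j=3: true
  j=4: true
  j=5: true
  j=6: true
  j=7: true
  j=8: true
  j=9: true
All positions satisfy it → formula holds.

Holds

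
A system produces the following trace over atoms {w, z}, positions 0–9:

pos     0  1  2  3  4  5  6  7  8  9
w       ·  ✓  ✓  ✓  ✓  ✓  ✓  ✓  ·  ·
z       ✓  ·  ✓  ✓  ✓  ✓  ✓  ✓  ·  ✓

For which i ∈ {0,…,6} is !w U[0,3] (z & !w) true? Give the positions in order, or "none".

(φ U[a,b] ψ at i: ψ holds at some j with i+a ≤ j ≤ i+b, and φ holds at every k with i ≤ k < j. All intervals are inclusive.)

0

Evaluate at each i in [0,6]:
  i=0: ✓ (rhs at j=0)
  i=1: ✗ (no rhs in [1,4])
  i=2: ✗ (no rhs in [2,5])
  i=3: ✗ (no rhs in [3,6])
  i=4: ✗ (no rhs in [4,7])
  i=5: ✗ (no rhs in [5,8])
  i=6: ✗ (lhs fails at k=6 before rhs at j=9)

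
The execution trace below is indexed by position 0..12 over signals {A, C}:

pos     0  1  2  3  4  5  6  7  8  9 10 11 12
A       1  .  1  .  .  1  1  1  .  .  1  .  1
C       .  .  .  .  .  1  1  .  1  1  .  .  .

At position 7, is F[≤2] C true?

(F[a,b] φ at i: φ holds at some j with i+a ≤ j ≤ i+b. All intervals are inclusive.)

Holds

Check C at each j in [7,9]:
  j=7: false
  j=8: true
  j=9: true
Found at j=8 → formula holds.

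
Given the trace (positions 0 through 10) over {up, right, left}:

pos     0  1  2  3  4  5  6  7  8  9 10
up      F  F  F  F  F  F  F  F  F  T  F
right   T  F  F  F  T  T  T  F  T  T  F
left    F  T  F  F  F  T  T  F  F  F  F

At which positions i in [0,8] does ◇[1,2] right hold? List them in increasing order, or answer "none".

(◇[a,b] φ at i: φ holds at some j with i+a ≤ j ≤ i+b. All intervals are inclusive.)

Evaluate at each i in [0,8]:
  i=0: ✗ (none in [1,2])
  i=1: ✗ (none in [2,3])
  i=2: ✓ (witness j=4)
  i=3: ✓ (witness j=4)
  i=4: ✓ (witness j=5)
  i=5: ✓ (witness j=6)
  i=6: ✓ (witness j=8)
  i=7: ✓ (witness j=8)
  i=8: ✓ (witness j=9)

2, 3, 4, 5, 6, 7, 8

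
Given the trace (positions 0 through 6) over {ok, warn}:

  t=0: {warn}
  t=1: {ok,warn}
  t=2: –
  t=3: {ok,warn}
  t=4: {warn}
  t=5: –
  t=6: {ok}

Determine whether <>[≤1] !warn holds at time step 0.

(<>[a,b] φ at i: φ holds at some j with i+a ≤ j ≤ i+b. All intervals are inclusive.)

False

Check !warn at each j in [0,1]:
  j=0: false
  j=1: false
No position in the window satisfies it → formula fails.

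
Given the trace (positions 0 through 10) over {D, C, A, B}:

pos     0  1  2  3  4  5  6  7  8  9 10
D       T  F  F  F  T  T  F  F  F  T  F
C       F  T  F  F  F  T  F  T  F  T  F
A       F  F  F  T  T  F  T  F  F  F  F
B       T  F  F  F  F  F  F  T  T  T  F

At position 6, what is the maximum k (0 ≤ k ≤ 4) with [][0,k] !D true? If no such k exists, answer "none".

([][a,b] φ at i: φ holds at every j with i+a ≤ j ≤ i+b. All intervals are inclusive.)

!D must hold from j=6 onward; find where it first fails.
  j=6: holds
  j=7: holds
  j=8: holds
  j=9: fails
Holds on [6,8], so largest k = 2.

2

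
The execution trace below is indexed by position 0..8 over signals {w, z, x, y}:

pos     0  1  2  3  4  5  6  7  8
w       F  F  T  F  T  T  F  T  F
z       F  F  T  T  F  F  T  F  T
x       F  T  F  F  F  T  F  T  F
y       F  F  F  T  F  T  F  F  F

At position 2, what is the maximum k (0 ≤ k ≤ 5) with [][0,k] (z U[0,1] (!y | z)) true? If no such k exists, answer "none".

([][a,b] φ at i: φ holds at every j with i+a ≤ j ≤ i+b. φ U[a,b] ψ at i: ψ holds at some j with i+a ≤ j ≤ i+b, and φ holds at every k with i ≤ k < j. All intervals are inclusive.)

(z U[0,1] (!y | z)) must hold from j=2 onward; find where it first fails.
  j=2: holds
  j=3: holds
  j=4: holds
  j=5: fails
Holds on [2,4], so largest k = 2.

2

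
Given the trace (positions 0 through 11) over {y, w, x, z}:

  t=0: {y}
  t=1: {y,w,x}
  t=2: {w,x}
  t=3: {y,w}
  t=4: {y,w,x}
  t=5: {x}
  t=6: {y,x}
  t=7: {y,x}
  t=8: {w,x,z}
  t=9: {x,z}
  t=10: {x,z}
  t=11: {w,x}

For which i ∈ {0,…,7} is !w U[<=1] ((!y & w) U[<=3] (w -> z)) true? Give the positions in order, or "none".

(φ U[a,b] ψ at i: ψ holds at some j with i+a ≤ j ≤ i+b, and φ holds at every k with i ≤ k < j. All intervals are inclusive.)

Evaluate at each i in [0,7]:
  i=0: ✓ (rhs at j=0)
  i=1: ✗ (no rhs in [1,2])
  i=2: ✗ (no rhs in [2,3])
  i=3: ✗ (no rhs in [3,4])
  i=4: ✗ (lhs fails at k=4 before rhs at j=5)
  i=5: ✓ (rhs at j=5)
  i=6: ✓ (rhs at j=6)
  i=7: ✓ (rhs at j=7)

0, 5, 6, 7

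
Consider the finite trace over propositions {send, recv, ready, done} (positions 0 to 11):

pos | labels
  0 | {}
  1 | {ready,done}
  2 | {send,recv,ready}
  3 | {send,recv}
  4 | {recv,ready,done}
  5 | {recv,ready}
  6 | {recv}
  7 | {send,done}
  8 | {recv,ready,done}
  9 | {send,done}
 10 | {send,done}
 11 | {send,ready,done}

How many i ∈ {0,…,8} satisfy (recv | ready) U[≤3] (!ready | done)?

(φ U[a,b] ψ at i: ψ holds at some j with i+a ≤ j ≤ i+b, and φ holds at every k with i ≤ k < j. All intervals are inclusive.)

9

Evaluate at each i in [0,8]:
  i=0: ✓ (rhs at j=0)
  i=1: ✓ (rhs at j=1)
  i=2: ✓ (rhs at j=3; lhs holds on [2,2])
  i=3: ✓ (rhs at j=3)
  i=4: ✓ (rhs at j=4)
  i=5: ✓ (rhs at j=6; lhs holds on [5,5])
  i=6: ✓ (rhs at j=6)
  i=7: ✓ (rhs at j=7)
  i=8: ✓ (rhs at j=8)
Positions where it holds: {0, 1, 2, 3, 4, 5, 6, 7, 8} → 9.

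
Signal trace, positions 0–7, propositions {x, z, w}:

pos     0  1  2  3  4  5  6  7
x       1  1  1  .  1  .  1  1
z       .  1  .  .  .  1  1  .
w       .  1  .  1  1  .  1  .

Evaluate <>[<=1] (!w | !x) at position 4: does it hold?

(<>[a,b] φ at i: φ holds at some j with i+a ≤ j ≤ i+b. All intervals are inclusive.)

Yes

Check (!w | !x) at each j in [4,5]:
  j=4: false
  j=5: true
Found at j=5 → formula holds.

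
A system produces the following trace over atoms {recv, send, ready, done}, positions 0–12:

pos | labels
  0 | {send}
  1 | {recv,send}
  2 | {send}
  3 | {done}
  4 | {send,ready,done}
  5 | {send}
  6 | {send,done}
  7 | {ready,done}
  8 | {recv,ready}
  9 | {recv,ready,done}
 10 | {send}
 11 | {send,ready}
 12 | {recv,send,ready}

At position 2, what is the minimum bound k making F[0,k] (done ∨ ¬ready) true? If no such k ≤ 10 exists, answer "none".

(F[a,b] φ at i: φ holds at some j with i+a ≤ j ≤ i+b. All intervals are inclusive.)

Scan j = 2,3,… for (done ∨ ¬ready):
  j=2: holds
First hit at j=2, so smallest k = 2-2 = 0.

0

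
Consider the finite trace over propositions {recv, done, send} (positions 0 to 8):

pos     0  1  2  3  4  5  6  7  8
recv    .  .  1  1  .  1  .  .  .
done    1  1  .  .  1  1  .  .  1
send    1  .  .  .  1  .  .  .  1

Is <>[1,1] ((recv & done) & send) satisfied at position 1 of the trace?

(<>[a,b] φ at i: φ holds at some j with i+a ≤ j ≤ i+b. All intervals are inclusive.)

Does not hold

Check ((recv & done) & send) at each j in [2,2]:
  j=2: false
No position in the window satisfies it → formula fails.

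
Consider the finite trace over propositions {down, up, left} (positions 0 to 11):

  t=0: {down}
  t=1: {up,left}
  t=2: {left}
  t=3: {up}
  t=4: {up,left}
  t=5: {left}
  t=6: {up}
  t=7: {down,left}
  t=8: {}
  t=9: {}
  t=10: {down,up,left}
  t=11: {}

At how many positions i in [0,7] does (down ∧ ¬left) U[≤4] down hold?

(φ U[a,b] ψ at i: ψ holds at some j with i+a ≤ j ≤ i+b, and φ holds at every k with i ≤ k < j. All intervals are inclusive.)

2

Evaluate at each i in [0,7]:
  i=0: ✓ (rhs at j=0)
  i=1: ✗ (no rhs in [1,5])
  i=2: ✗ (no rhs in [2,6])
  i=3: ✗ (lhs fails at k=3 before rhs at j=7)
  i=4: ✗ (lhs fails at k=4 before rhs at j=7)
  i=5: ✗ (lhs fails at k=5 before rhs at j=7)
  i=6: ✗ (lhs fails at k=6 before rhs at j=7)
  i=7: ✓ (rhs at j=7)
Positions where it holds: {0, 7} → 2.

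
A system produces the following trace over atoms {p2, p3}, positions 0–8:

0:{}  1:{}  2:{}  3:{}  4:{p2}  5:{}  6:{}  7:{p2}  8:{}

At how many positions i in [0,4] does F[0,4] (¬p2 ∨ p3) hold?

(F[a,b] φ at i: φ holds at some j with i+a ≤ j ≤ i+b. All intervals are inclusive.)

Evaluate at each i in [0,4]:
  i=0: ✓ (witness j=0)
  i=1: ✓ (witness j=1)
  i=2: ✓ (witness j=2)
  i=3: ✓ (witness j=3)
  i=4: ✓ (witness j=5)
Positions where it holds: {0, 1, 2, 3, 4} → 5.

5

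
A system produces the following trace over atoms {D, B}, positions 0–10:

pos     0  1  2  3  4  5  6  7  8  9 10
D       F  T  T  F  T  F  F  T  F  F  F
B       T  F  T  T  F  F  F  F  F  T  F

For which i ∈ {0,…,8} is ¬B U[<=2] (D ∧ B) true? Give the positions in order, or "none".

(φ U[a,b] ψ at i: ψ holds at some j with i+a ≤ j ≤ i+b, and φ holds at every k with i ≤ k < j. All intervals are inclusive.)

Evaluate at each i in [0,8]:
  i=0: ✗ (lhs fails at k=0 before rhs at j=2)
  i=1: ✓ (rhs at j=2; lhs holds on [1,1])
  i=2: ✓ (rhs at j=2)
  i=3: ✗ (no rhs in [3,5])
  i=4: ✗ (no rhs in [4,6])
  i=5: ✗ (no rhs in [5,7])
  i=6: ✗ (no rhs in [6,8])
  i=7: ✗ (no rhs in [7,9])
  i=8: ✗ (no rhs in [8,10])

1, 2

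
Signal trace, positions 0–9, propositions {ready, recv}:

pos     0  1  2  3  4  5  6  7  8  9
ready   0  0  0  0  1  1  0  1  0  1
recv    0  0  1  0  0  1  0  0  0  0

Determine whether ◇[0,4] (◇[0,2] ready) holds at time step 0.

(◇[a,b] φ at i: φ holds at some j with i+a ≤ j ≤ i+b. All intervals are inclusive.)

Yes

Check ◇[0,2] ready at each j in [0,4]:
  j=0: fails (none in [0,2])
  j=1: fails (none in [1,3])
  j=2: holds (witness at 4)
  j=3: holds (witness at 4)
  j=4: holds (witness at 4)
Found at j=2 → formula holds.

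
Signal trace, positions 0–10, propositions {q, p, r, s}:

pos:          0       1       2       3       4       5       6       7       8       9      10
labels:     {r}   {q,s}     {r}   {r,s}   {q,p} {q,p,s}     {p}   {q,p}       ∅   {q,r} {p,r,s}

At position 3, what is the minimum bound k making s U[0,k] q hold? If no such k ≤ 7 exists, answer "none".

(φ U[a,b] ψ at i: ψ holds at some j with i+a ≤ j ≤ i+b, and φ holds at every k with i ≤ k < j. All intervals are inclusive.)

1

Need earliest j ≥ 3 with q, and s at every k in [3,j-1].
  j=3: rhs fails.
  j=4: rhs holds; lhs holds on [3,3]. k = 1.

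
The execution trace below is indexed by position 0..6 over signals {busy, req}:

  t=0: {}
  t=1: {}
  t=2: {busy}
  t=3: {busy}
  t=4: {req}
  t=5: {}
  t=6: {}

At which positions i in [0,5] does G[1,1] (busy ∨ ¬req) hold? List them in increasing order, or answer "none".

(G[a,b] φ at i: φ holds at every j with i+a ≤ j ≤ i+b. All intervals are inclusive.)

Evaluate at each i in [0,5]:
  i=0: ✓ (all of [1,1])
  i=1: ✓ (all of [2,2])
  i=2: ✓ (all of [3,3])
  i=3: ✗ (fails at j=4)
  i=4: ✓ (all of [5,5])
  i=5: ✓ (all of [6,6])

0, 1, 2, 4, 5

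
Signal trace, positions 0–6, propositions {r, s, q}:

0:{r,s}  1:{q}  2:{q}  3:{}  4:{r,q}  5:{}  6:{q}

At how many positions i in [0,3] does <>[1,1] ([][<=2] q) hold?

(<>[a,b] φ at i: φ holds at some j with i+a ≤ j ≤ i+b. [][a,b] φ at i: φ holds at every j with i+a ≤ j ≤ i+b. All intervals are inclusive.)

0

Evaluate at each i in [0,3]:
  i=0: ✗ (none in [1,1])
  i=1: ✗ (none in [2,2])
  i=2: ✗ (none in [3,3])
  i=3: ✗ (none in [4,4])
Positions where it holds: {} → 0.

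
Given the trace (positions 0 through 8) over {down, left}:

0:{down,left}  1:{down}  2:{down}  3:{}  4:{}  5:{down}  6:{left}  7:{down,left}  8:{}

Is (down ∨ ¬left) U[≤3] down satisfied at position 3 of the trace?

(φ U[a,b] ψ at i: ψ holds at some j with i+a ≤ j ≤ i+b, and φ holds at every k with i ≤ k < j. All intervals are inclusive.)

Need some j in [3,6] with down, and (down ∨ ¬left) at every k in [3,j-1].
  j=3: down false.
  j=4: down false.
  j=5: down holds; (down ∨ ¬left) holds at every k in [3,4] → satisfied.

Yes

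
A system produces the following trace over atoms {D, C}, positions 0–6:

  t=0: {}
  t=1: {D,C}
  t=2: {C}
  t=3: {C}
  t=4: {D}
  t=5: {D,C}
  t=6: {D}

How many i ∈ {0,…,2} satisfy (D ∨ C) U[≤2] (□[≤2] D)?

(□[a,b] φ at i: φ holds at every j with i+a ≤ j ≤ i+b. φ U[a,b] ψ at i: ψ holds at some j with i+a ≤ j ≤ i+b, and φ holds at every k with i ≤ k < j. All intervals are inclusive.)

Evaluate at each i in [0,2]:
  i=0: ✗ (no rhs in [0,2])
  i=1: ✗ (no rhs in [1,3])
  i=2: ✓ (rhs at j=4; lhs holds on [2,3])
Positions where it holds: {2} → 1.

1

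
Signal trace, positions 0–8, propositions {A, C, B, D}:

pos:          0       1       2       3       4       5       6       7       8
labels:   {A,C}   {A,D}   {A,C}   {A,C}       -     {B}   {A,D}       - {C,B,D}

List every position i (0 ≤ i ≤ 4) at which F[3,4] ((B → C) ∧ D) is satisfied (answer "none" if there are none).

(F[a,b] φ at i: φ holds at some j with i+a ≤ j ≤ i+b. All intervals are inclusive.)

2, 3, 4

Evaluate at each i in [0,4]:
  i=0: ✗ (none in [3,4])
  i=1: ✗ (none in [4,5])
  i=2: ✓ (witness j=6)
  i=3: ✓ (witness j=6)
  i=4: ✓ (witness j=8)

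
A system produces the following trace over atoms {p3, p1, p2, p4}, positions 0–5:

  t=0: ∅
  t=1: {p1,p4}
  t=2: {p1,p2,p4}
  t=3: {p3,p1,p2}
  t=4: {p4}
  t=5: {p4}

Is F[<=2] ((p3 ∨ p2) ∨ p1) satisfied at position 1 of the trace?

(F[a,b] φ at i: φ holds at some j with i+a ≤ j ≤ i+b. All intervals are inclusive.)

Yes

Check ((p3 ∨ p2) ∨ p1) at each j in [1,3]:
  j=1: true
  j=2: true
  j=3: true
Found at j=1 → formula holds.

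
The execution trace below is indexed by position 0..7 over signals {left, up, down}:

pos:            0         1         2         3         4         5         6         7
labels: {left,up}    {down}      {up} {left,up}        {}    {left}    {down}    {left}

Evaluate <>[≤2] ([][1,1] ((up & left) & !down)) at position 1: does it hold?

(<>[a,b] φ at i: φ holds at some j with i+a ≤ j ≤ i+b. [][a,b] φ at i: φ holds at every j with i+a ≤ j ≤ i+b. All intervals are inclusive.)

Check [][1,1] ((up & left) & !down) at each j in [1,3]:
  j=1: fails at 2
  j=2: holds on [3,3]
  j=3: fails at 4
Found at j=2 → formula holds.

Yes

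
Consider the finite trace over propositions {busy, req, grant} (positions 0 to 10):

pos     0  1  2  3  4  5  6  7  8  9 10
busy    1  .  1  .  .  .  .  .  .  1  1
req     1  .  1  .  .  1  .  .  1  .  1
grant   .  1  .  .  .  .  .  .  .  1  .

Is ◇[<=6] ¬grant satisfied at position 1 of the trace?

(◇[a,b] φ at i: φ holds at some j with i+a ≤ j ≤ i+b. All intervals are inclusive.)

Check ¬grant at each j in [1,7]:
  j=1: false
  j=2: true
  j=3: true
  j=4: true
  j=5: true
  j=6: true
  j=7: true
Found at j=2 → formula holds.

True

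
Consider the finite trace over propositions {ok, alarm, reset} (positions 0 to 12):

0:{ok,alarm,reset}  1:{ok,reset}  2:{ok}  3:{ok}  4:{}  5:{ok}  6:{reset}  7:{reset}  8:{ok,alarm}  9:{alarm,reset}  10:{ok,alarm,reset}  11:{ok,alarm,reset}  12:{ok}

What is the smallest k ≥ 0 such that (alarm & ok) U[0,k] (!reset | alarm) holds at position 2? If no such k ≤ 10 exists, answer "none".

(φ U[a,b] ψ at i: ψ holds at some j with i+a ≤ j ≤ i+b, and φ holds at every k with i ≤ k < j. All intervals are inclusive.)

0

Need earliest j ≥ 2 with (!reset | alarm), and (alarm & ok) at every k in [2,j-1].
  j=2: rhs holds (empty prefix). k = 0.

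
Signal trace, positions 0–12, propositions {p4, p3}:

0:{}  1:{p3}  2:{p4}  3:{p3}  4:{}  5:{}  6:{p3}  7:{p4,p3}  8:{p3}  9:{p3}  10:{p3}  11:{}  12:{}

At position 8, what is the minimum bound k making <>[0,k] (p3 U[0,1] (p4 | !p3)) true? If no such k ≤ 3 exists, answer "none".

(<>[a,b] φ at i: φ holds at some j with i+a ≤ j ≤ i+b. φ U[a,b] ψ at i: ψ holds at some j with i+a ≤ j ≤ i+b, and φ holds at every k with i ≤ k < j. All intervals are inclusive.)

Scan j = 8,9,… for (p3 U[0,1] (p4 | !p3)):
  j=8: fails
  j=9: fails
  j=10: holds
First hit at j=10, so smallest k = 10-8 = 2.

2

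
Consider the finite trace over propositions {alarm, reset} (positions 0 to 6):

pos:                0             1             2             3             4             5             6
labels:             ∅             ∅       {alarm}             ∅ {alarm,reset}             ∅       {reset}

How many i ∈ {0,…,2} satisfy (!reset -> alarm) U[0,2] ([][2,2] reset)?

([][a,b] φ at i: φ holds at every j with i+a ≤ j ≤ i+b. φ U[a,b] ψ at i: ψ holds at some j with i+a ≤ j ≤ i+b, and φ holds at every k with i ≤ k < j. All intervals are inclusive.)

Evaluate at each i in [0,2]:
  i=0: ✗ (lhs fails at k=0 before rhs at j=2)
  i=1: ✗ (lhs fails at k=1 before rhs at j=2)
  i=2: ✓ (rhs at j=2)
Positions where it holds: {2} → 1.

1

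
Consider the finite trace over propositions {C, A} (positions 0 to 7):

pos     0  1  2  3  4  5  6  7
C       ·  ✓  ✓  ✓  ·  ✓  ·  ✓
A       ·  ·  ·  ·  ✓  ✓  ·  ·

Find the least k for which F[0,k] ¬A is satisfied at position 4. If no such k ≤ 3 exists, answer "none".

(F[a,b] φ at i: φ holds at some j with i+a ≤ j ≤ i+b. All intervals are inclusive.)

2

Scan j = 4,5,… for ¬A:
  j=4: fails
  j=5: fails
  j=6: holds
First hit at j=6, so smallest k = 6-4 = 2.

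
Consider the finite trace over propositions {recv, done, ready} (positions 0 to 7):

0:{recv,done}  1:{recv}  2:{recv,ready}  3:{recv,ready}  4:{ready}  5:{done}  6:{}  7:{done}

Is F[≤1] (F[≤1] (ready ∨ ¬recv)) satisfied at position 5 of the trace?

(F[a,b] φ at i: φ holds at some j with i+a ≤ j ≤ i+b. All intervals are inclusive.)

True

Check F[≤1] (ready ∨ ¬recv) at each j in [5,6]:
  j=5: holds (witness at 5)
  j=6: holds (witness at 6)
Found at j=5 → formula holds.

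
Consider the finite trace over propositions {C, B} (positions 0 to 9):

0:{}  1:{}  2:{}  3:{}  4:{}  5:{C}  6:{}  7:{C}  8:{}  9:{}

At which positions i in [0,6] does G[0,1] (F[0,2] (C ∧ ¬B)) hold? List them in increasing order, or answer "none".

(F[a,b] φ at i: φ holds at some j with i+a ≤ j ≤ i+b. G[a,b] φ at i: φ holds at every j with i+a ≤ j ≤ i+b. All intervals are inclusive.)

3, 4, 5, 6

Evaluate at each i in [0,6]:
  i=0: ✗ (fails at j=0)
  i=1: ✗ (fails at j=1)
  i=2: ✗ (fails at j=2)
  i=3: ✓ (all of [3,4])
  i=4: ✓ (all of [4,5])
  i=5: ✓ (all of [5,6])
  i=6: ✓ (all of [6,7])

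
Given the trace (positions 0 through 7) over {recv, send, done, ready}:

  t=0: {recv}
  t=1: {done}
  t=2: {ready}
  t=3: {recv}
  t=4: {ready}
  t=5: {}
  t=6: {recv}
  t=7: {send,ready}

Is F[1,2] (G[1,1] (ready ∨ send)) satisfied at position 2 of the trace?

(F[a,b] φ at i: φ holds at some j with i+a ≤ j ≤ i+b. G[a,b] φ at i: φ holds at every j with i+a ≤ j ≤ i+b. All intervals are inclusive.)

Check G[1,1] (ready ∨ send) at each j in [3,4]:
  j=3: holds on [4,4]
  j=4: fails at 5
Found at j=3 → formula holds.

True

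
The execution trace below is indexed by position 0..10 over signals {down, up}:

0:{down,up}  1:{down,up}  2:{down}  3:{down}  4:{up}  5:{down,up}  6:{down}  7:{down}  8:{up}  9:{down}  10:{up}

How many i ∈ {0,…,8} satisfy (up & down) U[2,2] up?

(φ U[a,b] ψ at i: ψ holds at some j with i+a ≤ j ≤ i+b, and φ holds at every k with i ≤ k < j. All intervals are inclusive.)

0

Evaluate at each i in [0,8]:
  i=0: ✗ (no rhs in [2,2])
  i=1: ✗ (no rhs in [3,3])
  i=2: ✗ (lhs fails at k=2 before rhs at j=4)
  i=3: ✗ (lhs fails at k=3 before rhs at j=5)
  i=4: ✗ (no rhs in [6,6])
  i=5: ✗ (no rhs in [7,7])
  i=6: ✗ (lhs fails at k=6 before rhs at j=8)
  i=7: ✗ (no rhs in [9,9])
  i=8: ✗ (lhs fails at k=8 before rhs at j=10)
Positions where it holds: {} → 0.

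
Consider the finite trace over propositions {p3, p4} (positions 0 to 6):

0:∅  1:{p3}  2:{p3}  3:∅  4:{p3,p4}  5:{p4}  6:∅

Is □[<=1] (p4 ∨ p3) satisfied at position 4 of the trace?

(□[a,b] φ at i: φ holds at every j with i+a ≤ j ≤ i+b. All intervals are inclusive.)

Yes

Check (p4 ∨ p3) at every j in [4,5]:
  j=4: true
  j=5: true
All positions satisfy it → formula holds.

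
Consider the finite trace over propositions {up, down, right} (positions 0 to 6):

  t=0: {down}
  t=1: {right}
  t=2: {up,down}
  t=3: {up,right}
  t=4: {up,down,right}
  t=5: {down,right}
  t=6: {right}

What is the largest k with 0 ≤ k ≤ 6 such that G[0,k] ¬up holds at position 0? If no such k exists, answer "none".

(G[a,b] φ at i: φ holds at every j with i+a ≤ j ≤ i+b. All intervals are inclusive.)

¬up must hold from j=0 onward; find where it first fails.
  j=0: holds
  j=1: holds
  j=2: fails
Holds on [0,1], so largest k = 1.

1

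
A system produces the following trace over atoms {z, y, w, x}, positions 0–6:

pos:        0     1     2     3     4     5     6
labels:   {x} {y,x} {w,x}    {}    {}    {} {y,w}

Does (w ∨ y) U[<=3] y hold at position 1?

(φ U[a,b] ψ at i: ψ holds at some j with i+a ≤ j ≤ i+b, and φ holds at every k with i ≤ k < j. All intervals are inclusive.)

Need some j in [1,4] with y, and (w ∨ y) at every k in [1,j-1].
  j=1: y holds; no prefix to check → satisfied.

True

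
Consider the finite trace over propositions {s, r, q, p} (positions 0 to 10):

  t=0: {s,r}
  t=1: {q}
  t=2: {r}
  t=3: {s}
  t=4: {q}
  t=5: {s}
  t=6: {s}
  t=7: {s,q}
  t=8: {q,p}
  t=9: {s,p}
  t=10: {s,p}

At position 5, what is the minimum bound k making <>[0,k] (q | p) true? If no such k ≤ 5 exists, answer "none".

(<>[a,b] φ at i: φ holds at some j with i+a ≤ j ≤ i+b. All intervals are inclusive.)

2

Scan j = 5,6,… for (q | p):
  j=5: fails
  j=6: fails
  j=7: holds
First hit at j=7, so smallest k = 7-5 = 2.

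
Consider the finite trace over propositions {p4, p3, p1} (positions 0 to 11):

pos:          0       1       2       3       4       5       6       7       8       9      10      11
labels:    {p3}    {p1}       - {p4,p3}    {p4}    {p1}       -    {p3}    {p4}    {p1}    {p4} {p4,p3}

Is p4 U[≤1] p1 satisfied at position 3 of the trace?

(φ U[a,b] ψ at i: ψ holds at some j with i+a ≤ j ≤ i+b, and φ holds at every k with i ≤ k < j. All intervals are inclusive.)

Need some j in [3,4] with p1, and p4 at every k in [3,j-1].
  j=3: p1 false.
  j=4: p1 false.
No j in the window works → until fails.

False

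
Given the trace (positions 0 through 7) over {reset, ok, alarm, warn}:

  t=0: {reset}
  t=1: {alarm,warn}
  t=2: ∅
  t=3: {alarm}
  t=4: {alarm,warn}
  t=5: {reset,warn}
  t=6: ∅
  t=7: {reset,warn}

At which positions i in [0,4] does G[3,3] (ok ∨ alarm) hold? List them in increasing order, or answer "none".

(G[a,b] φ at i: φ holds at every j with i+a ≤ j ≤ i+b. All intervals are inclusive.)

Evaluate at each i in [0,4]:
  i=0: ✓ (all of [3,3])
  i=1: ✓ (all of [4,4])
  i=2: ✗ (fails at j=5)
  i=3: ✗ (fails at j=6)
  i=4: ✗ (fails at j=7)

0, 1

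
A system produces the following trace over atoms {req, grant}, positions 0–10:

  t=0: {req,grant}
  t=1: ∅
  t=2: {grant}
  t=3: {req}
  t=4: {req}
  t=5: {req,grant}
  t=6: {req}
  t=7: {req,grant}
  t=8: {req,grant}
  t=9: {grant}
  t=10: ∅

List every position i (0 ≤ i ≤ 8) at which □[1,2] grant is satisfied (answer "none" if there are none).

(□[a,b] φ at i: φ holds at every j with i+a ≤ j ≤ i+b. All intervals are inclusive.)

6, 7

Evaluate at each i in [0,8]:
  i=0: ✗ (fails at j=1)
  i=1: ✗ (fails at j=3)
  i=2: ✗ (fails at j=3)
  i=3: ✗ (fails at j=4)
  i=4: ✗ (fails at j=6)
  i=5: ✗ (fails at j=6)
  i=6: ✓ (all of [7,8])
  i=7: ✓ (all of [8,9])
  i=8: ✗ (fails at j=10)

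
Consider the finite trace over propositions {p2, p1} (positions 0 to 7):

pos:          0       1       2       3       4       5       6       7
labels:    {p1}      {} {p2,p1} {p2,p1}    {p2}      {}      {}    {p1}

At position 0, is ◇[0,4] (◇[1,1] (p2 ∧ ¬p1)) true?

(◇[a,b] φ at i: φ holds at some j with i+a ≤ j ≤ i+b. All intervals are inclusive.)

Check ◇[1,1] (p2 ∧ ¬p1) at each j in [0,4]:
  j=0: fails (none in [1,1])
  j=1: fails (none in [2,2])
  j=2: fails (none in [3,3])
  j=3: holds (witness at 4)
  j=4: fails (none in [5,5])
Found at j=3 → formula holds.

Yes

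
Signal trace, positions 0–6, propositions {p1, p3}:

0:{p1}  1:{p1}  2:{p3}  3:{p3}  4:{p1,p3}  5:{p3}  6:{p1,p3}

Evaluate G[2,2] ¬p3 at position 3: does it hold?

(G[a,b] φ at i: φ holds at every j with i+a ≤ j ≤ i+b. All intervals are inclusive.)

Check ¬p3 at every j in [5,5]:
  j=5: false
Fails at j=5 → formula fails.

Does not hold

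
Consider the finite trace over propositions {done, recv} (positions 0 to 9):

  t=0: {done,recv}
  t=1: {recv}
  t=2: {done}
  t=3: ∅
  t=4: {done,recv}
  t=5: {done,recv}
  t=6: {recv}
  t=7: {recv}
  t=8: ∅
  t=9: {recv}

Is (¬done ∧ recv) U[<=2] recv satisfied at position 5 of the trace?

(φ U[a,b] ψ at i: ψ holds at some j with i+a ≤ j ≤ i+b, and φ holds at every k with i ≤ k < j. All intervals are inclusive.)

Need some j in [5,7] with recv, and (¬done ∧ recv) at every k in [5,j-1].
  j=5: recv holds; no prefix to check → satisfied.

Holds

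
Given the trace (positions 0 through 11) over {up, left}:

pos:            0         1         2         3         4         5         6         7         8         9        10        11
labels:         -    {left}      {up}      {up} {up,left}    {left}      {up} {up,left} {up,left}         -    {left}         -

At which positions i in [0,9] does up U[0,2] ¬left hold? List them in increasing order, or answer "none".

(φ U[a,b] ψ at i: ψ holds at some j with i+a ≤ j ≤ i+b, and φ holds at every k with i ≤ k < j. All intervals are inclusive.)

Evaluate at each i in [0,9]:
  i=0: ✓ (rhs at j=0)
  i=1: ✗ (lhs fails at k=1 before rhs at j=2)
  i=2: ✓ (rhs at j=2)
  i=3: ✓ (rhs at j=3)
  i=4: ✗ (lhs fails at k=5 before rhs at j=6)
  i=5: ✗ (lhs fails at k=5 before rhs at j=6)
  i=6: ✓ (rhs at j=6)
  i=7: ✓ (rhs at j=9; lhs holds on [7,8])
  i=8: ✓ (rhs at j=9; lhs holds on [8,8])
  i=9: ✓ (rhs at j=9)

0, 2, 3, 6, 7, 8, 9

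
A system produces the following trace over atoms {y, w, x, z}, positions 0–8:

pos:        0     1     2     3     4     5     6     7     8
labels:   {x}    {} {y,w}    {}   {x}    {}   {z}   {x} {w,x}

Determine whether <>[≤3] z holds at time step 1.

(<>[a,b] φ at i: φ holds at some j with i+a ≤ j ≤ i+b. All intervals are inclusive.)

No

Check z at each j in [1,4]:
  j=1: false
  j=2: false
  j=3: false
  j=4: false
No position in the window satisfies it → formula fails.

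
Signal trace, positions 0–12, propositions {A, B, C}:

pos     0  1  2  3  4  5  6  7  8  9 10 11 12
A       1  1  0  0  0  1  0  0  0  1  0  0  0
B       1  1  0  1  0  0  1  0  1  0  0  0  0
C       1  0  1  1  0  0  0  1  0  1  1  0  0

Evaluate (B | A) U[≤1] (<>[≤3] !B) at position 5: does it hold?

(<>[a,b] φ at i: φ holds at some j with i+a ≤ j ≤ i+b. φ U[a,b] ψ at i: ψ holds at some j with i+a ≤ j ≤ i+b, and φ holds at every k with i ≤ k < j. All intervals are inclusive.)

True

Need some j in [5,6] with <>[≤3] !B, and (B | A) at every k in [5,j-1].
  j=5: <>[≤3] !B holds; no prefix to check → satisfied.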